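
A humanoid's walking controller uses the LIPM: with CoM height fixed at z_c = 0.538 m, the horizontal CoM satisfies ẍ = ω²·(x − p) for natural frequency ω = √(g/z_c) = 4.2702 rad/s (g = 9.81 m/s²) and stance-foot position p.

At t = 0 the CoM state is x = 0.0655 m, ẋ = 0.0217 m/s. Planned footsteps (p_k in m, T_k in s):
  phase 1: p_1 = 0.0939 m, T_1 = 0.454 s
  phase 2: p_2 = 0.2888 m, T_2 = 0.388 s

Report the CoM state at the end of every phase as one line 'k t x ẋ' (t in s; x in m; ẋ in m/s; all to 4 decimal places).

phase 1: p=0.0939, T=0.454, ωT=1.938671, cosh=3.546701, sinh=3.402806; start (x,ẋ)=(0.065500, 0.021700) → end (x,ẋ)=(0.010466, -0.335707)
phase 2: p=0.2888, T=0.388, ωT=1.656838, cosh=2.716723, sinh=2.525982; start (x,ẋ)=(0.010466, -0.335707) → end (x,ẋ)=(-0.665940, -3.914261)

1 0.4540 0.0105 -0.3357
2 0.8420 -0.6659 -3.9143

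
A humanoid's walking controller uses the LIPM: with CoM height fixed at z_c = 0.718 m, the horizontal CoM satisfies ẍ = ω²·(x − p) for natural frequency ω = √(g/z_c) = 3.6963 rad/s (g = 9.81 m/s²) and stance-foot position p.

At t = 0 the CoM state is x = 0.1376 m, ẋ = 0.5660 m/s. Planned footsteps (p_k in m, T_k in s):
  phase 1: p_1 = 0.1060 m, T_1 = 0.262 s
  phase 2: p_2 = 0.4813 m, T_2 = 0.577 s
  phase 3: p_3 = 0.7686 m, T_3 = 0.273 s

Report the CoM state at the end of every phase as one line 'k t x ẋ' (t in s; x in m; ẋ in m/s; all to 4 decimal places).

phase 1: p=0.1060, T=0.262, ωT=0.968431, cosh=1.506743, sinh=1.127065; start (x,ẋ)=(0.137600, 0.566000) → end (x,ẋ)=(0.326196, 0.984461)
phase 2: p=0.4813, T=0.577, ωT=2.132765, cosh=4.278338, sinh=4.159829; start (x,ẋ)=(0.326196, 0.984461) → end (x,ẋ)=(0.925629, 1.826984)
phase 3: p=0.7686, T=0.273, ωT=1.009090, cosh=1.553827, sinh=1.189276; start (x,ẋ)=(0.925629, 1.826984) → end (x,ẋ)=(1.600424, 3.529105)

1 0.2620 0.3262 0.9845
2 0.8390 0.9256 1.8270
3 1.1120 1.6004 3.5291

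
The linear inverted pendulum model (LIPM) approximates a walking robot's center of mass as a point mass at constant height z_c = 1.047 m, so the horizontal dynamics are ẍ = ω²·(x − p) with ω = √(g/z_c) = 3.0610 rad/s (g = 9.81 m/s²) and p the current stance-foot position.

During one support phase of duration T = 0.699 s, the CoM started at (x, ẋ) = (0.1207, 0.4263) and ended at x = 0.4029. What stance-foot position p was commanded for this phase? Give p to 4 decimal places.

p = 0.2118

ωT = 3.0610·0.699 = 2.139639; cosh(ωT) = 4.307034, sinh(ωT) = 4.189336
x(T) = p + (x₀−p)·cosh(ωT) + (ẋ₀/ω)·sinh(ωT) ⇒ p·(1 − cosh) = x(T) − x₀·cosh − (ẋ₀/ω)·sinh
numerator   = 0.4029 − (0.1207)·4.307034 − (0.4263/3.0610)·4.189336 = -0.700400
denominator = 1 − 4.307034 = -3.307034
p = -0.700400 / -3.307034 = 0.2118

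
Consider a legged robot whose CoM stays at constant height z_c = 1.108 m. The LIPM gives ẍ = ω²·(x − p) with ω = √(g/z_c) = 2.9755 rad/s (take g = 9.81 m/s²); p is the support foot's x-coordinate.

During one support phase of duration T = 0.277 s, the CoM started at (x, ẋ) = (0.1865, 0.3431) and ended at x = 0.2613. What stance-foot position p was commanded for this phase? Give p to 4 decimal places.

ωT = 2.9755·0.277 = 0.824214; cosh(ωT) = 1.359333, sinh(ωT) = 0.920753
x(T) = p + (x₀−p)·cosh(ωT) + (ẋ₀/ω)·sinh(ωT) ⇒ p·(1 − cosh) = x(T) − x₀·cosh − (ẋ₀/ω)·sinh
numerator   = 0.2613 − (0.1865)·1.359333 − (0.3431/2.9755)·0.920753 = -0.098386
denominator = 1 − 1.359333 = -0.359333
p = -0.098386 / -0.359333 = 0.2738

p = 0.2738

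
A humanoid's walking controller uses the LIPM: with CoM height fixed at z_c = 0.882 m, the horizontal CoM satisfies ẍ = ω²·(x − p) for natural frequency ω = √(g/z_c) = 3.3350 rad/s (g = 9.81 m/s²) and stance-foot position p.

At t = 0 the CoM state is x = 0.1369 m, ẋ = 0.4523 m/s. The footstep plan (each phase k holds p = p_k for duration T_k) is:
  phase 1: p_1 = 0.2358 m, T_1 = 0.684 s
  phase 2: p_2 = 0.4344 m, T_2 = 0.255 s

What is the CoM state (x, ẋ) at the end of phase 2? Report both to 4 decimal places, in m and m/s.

x = 0.5751, ẋ = 0.7863

phase 1: p=0.2358, T=0.684, ωT=2.281140, cosh=4.945000, sinh=4.842832; start (x,ẋ)=(0.136900, 0.452300) → end (x,ẋ)=(0.403535, 0.639305)
phase 2: p=0.4344, T=0.255, ωT=0.850425, cosh=1.383937, sinh=0.956704; start (x,ẋ)=(0.403535, 0.639305) → end (x,ẋ)=(0.575081, 0.786280)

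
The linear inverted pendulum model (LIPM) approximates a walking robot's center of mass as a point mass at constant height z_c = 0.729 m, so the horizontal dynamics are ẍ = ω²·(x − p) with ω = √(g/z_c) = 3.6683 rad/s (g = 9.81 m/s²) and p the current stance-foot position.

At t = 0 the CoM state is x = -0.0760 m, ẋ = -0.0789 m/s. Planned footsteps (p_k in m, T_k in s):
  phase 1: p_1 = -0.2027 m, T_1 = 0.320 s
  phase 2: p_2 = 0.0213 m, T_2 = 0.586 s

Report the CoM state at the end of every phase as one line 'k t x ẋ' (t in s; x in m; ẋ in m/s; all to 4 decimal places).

phase 1: p=-0.2027, T=0.320, ωT=1.173856, cosh=1.771807, sinh=1.462634; start (x,ẋ)=(-0.076000, -0.078900) → end (x,ẋ)=(-0.009671, 0.539998)
phase 2: p=0.0213, T=0.586, ωT=2.149624, cosh=4.349079, sinh=4.232551; start (x,ẋ)=(-0.009671, 0.539998) → end (x,ẋ)=(0.509663, 1.867626)

1 0.3200 -0.0097 0.5400
2 0.9060 0.5097 1.8676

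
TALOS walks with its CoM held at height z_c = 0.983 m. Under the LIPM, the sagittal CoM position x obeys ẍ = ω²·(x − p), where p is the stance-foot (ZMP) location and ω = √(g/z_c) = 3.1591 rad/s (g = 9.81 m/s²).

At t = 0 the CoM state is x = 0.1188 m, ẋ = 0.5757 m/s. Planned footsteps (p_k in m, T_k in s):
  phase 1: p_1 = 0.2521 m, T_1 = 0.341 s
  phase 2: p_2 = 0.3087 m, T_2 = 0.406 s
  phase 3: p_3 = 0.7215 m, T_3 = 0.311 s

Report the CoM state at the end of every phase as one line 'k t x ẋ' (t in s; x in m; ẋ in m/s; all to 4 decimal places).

1 0.3410 0.2702 0.3967
2 0.7470 0.4430 0.5680
3 1.0580 0.5039 -0.1454

phase 1: p=0.2521, T=0.341, ωT=1.077253, cosh=1.638566, sinh=1.298036; start (x,ẋ)=(0.118800, 0.575700) → end (x,ẋ)=(0.270227, 0.396709)
phase 2: p=0.3087, T=0.406, ωT=1.282595, cosh=1.941650, sinh=1.664333; start (x,ẋ)=(0.270227, 0.396709) → end (x,ẋ)=(0.443001, 0.567989)
phase 3: p=0.7215, T=0.311, ωT=0.982480, cosh=1.522727, sinh=1.148346; start (x,ẋ)=(0.443001, 0.567989) → end (x,ẋ)=(0.503888, -0.145430)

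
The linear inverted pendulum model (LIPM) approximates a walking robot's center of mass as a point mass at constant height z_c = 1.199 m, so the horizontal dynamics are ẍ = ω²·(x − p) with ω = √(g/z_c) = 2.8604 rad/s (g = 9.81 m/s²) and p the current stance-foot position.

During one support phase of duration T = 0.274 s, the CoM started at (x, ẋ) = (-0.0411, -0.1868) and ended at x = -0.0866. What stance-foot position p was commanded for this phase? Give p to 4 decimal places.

ωT = 2.8604·0.274 = 0.783750; cosh(ωT) = 1.323179, sinh(ωT) = 0.866488
x(T) = p + (x₀−p)·cosh(ωT) + (ẋ₀/ω)·sinh(ωT) ⇒ p·(1 − cosh) = x(T) − x₀·cosh − (ẋ₀/ω)·sinh
numerator   = -0.0866 − (-0.0411)·1.323179 − (-0.1868/2.8604)·0.866488 = 0.024369
denominator = 1 − 1.323179 = -0.323179
p = 0.024369 / -0.323179 = -0.0754

p = -0.0754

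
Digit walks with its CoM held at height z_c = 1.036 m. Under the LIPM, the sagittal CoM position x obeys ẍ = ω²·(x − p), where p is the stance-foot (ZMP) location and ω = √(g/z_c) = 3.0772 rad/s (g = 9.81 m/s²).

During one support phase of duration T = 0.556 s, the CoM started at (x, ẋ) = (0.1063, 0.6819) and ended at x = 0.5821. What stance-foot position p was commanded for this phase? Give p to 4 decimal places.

p = 0.1695

ωT = 3.0772·0.556 = 1.710923; cosh(ωT) = 2.857384, sinh(ωT) = 2.676685
x(T) = p + (x₀−p)·cosh(ωT) + (ẋ₀/ω)·sinh(ωT) ⇒ p·(1 − cosh) = x(T) − x₀·cosh − (ẋ₀/ω)·sinh
numerator   = 0.5821 − (0.1063)·2.857384 − (0.6819/3.0772)·2.676685 = -0.314787
denominator = 1 − 2.857384 = -1.857384
p = -0.314787 / -1.857384 = 0.1695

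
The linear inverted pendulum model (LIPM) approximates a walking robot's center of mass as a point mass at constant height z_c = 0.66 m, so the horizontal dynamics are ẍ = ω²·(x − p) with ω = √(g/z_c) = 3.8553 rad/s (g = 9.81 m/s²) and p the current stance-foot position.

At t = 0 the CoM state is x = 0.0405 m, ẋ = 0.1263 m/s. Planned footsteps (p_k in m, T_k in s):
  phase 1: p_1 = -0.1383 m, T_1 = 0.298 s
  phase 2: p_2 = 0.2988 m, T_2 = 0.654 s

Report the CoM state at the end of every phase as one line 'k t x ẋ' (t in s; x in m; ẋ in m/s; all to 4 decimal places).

phase 1: p=-0.1383, T=0.298, ωT=1.148879, cosh=1.735824, sinh=1.418832; start (x,ẋ)=(0.040500, 0.126300) → end (x,ẋ)=(0.218546, 1.197275)
phase 2: p=0.2988, T=0.654, ωT=2.521366, cosh=6.262969, sinh=6.182619; start (x,ẋ)=(0.218546, 1.197275) → end (x,ẋ)=(1.716204, 5.585580)

1 0.2980 0.2185 1.1973
2 0.9520 1.7162 5.5856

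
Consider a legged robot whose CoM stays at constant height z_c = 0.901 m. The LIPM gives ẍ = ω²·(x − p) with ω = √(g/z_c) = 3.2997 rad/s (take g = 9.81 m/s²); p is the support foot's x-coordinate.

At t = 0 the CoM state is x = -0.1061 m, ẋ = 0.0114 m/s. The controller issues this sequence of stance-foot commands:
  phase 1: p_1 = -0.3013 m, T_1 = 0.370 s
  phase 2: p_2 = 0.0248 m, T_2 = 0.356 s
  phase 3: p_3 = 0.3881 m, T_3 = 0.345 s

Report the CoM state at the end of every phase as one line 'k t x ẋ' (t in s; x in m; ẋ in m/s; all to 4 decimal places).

phase 1: p=-0.3013, T=0.370, ωT=1.220889, cosh=1.842584, sinh=1.547616; start (x,ẋ)=(-0.106100, 0.011400) → end (x,ẋ)=(0.063719, 1.017827)
phase 2: p=0.0248, T=0.356, ωT=1.174693, cosh=1.773032, sinh=1.464118; start (x,ẋ)=(0.063719, 1.017827) → end (x,ẋ)=(0.545428, 1.992665)
phase 3: p=0.3881, T=0.345, ωT=1.138397, cosh=1.721045, sinh=1.400713; start (x,ẋ)=(0.545428, 1.992665) → end (x,ẋ)=(1.504748, 4.156624)

1 0.3700 0.0637 1.0178
2 0.7260 0.5454 1.9927
3 1.0710 1.5047 4.1566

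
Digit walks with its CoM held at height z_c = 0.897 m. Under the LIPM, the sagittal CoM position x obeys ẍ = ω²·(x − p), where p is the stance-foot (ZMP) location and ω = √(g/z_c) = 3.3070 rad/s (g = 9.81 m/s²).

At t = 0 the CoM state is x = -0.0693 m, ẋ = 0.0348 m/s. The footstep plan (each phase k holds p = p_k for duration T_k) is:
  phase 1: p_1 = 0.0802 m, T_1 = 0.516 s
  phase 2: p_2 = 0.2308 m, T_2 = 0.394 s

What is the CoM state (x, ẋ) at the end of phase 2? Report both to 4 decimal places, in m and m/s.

x = -1.4796, ẋ = -5.4948

phase 1: p=0.0802, T=0.516, ωT=1.706412, cosh=2.845338, sinh=2.663822; start (x,ẋ)=(-0.069300, 0.034800) → end (x,ẋ)=(-0.317146, -1.217966)
phase 2: p=0.2308, T=0.394, ωT=1.302958, cosh=1.975947, sinh=1.704220; start (x,ẋ)=(-0.317146, -1.217966) → end (x,ẋ)=(-1.479576, -5.494782)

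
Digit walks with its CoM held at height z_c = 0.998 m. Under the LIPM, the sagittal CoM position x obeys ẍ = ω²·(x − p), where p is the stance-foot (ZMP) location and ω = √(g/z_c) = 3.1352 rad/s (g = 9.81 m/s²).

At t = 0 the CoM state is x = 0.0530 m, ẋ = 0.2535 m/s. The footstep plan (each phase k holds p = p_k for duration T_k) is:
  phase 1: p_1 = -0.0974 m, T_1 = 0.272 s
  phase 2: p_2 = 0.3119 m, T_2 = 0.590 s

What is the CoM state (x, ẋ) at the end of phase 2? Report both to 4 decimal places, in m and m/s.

phase 1: p=-0.0974, T=0.272, ωT=0.852774, cosh=1.386189, sinh=0.959958; start (x,ẋ)=(0.053000, 0.253500) → end (x,ẋ)=(0.188701, 0.804052)
phase 2: p=0.3119, T=0.590, ωT=1.849768, cosh=3.257809, sinh=3.100535; start (x,ẋ)=(0.188701, 0.804052) → end (x,ẋ)=(0.705704, 1.421857)

x = 0.7057, ẋ = 1.4219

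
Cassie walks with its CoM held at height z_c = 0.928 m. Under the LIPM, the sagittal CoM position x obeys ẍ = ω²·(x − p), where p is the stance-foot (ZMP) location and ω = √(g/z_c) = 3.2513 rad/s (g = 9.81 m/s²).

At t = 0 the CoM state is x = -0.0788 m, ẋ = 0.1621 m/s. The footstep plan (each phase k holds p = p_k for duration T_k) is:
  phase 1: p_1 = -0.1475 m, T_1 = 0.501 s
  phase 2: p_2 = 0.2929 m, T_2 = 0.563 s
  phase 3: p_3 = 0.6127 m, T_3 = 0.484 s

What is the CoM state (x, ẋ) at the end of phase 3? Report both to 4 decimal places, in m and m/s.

x = 2.2686, ẋ = 5.6467

phase 1: p=-0.1475, T=0.501, ωT=1.628901, cosh=2.647208, sinh=2.451063; start (x,ẋ)=(-0.078800, 0.162100) → end (x,ẋ)=(0.156566, 0.976592)
phase 2: p=0.2929, T=0.563, ωT=1.830482, cosh=3.198614, sinh=3.038278; start (x,ẋ)=(0.156566, 0.976592) → end (x,ẋ)=(0.769426, 1.776984)
phase 3: p=0.6127, T=0.484, ωT=1.573629, cosh=2.515708, sinh=2.308416; start (x,ẋ)=(0.769426, 1.776984) → end (x,ẋ)=(2.268632, 5.646657)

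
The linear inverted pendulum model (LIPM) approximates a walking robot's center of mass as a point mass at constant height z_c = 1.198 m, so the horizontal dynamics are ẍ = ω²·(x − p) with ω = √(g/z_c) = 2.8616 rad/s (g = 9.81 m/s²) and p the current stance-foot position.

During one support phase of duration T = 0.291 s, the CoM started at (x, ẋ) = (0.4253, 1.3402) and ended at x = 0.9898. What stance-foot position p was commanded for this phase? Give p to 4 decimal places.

ωT = 2.8616·0.291 = 0.832726; cosh(ωT) = 1.367220, sinh(ωT) = 0.932358
x(T) = p + (x₀−p)·cosh(ωT) + (ẋ₀/ω)·sinh(ωT) ⇒ p·(1 − cosh) = x(T) − x₀·cosh − (ẋ₀/ω)·sinh
numerator   = 0.9898 − (0.4253)·1.367220 − (1.3402/2.8616)·0.932358 = -0.028339
denominator = 1 − 1.367220 = -0.367220
p = -0.028339 / -0.367220 = 0.0772

p = 0.0772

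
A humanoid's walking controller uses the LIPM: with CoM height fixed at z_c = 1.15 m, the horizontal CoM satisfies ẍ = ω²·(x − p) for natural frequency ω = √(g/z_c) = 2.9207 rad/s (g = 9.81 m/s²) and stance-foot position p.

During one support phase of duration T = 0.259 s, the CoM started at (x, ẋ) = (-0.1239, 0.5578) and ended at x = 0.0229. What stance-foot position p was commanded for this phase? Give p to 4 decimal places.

ωT = 2.9207·0.259 = 0.756461; cosh(ωT) = 1.300024, sinh(ωT) = 0.830699
x(T) = p + (x₀−p)·cosh(ωT) + (ẋ₀/ω)·sinh(ωT) ⇒ p·(1 − cosh) = x(T) − x₀·cosh − (ẋ₀/ω)·sinh
numerator   = 0.0229 − (-0.1239)·1.300024 − (0.5578/2.9207)·0.830699 = 0.025325
denominator = 1 − 1.300024 = -0.300024
p = 0.025325 / -0.300024 = -0.0844

p = -0.0844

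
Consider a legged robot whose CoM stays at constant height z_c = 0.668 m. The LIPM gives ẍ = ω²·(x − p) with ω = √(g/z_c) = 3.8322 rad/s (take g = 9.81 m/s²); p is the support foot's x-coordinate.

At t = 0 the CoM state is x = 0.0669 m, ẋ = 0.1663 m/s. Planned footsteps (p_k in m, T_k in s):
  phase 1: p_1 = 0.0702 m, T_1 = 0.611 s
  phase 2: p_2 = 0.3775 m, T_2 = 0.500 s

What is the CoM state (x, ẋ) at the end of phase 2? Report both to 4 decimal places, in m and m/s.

x = 0.7267, ẋ = 1.5142

phase 1: p=0.0702, T=0.611, ωT=2.341474, cosh=5.246369, sinh=5.150183; start (x,ẋ)=(0.066900, 0.166300) → end (x,ẋ)=(0.276381, 0.807341)
phase 2: p=0.3775, T=0.500, ωT=1.916100, cosh=3.470794, sinh=3.323614; start (x,ẋ)=(0.276381, 0.807341) → end (x,ẋ)=(0.726734, 1.514191)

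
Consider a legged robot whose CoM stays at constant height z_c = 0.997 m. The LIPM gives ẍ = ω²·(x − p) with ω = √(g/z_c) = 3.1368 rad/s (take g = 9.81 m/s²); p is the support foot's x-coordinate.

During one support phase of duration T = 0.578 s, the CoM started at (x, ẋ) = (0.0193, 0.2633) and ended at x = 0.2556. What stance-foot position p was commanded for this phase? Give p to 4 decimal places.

ωT = 3.1368·0.578 = 1.813070; cosh(ωT) = 3.146195, sinh(ωT) = 2.983043
x(T) = p + (x₀−p)·cosh(ωT) + (ẋ₀/ω)·sinh(ωT) ⇒ p·(1 − cosh) = x(T) − x₀·cosh − (ẋ₀/ω)·sinh
numerator   = 0.2556 − (0.0193)·3.146195 − (0.2633/3.1368)·2.983043 = -0.055515
denominator = 1 − 3.146195 = -2.146195
p = -0.055515 / -2.146195 = 0.0259

p = 0.0259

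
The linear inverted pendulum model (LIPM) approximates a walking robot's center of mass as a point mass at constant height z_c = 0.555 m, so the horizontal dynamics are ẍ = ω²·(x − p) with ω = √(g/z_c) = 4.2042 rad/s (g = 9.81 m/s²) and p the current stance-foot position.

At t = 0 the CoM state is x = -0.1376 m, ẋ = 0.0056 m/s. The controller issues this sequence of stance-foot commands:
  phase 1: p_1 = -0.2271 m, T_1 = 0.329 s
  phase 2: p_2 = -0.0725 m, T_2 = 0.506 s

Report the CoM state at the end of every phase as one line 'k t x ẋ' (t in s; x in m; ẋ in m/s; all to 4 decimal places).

phase 1: p=-0.2271, T=0.329, ωT=1.383182, cosh=2.119174, sinh=1.868395; start (x,ẋ)=(-0.137600, 0.005600) → end (x,ẋ)=(-0.034945, 0.714899)
phase 2: p=-0.0725, T=0.506, ωT=2.127325, cosh=4.255772, sinh=4.136617; start (x,ẋ)=(-0.034945, 0.714899) → end (x,ẋ)=(0.790732, 3.695570)

1 0.3290 -0.0349 0.7149
2 0.8350 0.7907 3.6956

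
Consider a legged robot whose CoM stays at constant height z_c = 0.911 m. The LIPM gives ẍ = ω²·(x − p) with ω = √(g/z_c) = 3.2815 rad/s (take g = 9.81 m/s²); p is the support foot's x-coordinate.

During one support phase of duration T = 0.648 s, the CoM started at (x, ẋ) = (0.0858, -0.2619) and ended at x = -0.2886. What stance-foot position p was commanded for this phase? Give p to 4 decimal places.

p = 0.0995

ωT = 3.2815·0.648 = 2.126412; cosh(ωT) = 4.251996, sinh(ωT) = 4.132732
x(T) = p + (x₀−p)·cosh(ωT) + (ẋ₀/ω)·sinh(ωT) ⇒ p·(1 − cosh) = x(T) − x₀·cosh − (ẋ₀/ω)·sinh
numerator   = -0.2886 − (0.0858)·4.251996 − (-0.2619/3.2815)·4.132732 = -0.323584
denominator = 1 − 4.251996 = -3.251996
p = -0.323584 / -3.251996 = 0.0995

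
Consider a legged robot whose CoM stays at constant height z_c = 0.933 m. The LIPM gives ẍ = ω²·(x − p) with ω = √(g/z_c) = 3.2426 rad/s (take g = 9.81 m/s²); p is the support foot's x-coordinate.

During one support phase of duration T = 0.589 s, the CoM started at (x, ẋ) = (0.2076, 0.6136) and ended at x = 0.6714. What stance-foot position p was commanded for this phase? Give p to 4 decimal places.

ωT = 3.2426·0.589 = 1.909891; cosh(ωT) = 3.450226, sinh(ωT) = 3.302129
x(T) = p + (x₀−p)·cosh(ωT) + (ẋ₀/ω)·sinh(ωT) ⇒ p·(1 − cosh) = x(T) − x₀·cosh − (ẋ₀/ω)·sinh
numerator   = 0.6714 − (0.2076)·3.450226 − (0.6136/3.2426)·3.302129 = -0.669732
denominator = 1 − 3.450226 = -2.450226
p = -0.669732 / -2.450226 = 0.2733

p = 0.2733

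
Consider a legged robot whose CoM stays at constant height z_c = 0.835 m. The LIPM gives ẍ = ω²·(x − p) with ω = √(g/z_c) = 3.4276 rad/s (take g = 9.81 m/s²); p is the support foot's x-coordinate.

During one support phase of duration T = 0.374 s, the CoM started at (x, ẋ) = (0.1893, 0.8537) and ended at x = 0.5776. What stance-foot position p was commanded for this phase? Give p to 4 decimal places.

p = 0.2168

ωT = 3.4276·0.374 = 1.281922; cosh(ωT) = 1.940532, sinh(ωT) = 1.663029
x(T) = p + (x₀−p)·cosh(ωT) + (ẋ₀/ω)·sinh(ωT) ⇒ p·(1 − cosh) = x(T) − x₀·cosh − (ẋ₀/ω)·sinh
numerator   = 0.5776 − (0.1893)·1.940532 − (0.8537/3.4276)·1.663029 = -0.203947
denominator = 1 − 1.940532 = -0.940532
p = -0.203947 / -0.940532 = 0.2168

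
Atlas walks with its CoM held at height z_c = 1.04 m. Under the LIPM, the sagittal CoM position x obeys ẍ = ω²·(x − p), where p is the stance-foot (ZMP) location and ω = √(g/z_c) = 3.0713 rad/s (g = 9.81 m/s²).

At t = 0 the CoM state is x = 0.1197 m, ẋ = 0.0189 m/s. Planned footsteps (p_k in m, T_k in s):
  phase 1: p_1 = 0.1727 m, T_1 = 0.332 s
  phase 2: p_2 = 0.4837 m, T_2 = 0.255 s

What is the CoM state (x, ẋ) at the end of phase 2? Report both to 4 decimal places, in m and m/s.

phase 1: p=0.1727, T=0.332, ωT=1.019672, cosh=1.566499, sinh=1.205785; start (x,ẋ)=(0.119700, 0.018900) → end (x,ẋ)=(0.097096, -0.166670)
phase 2: p=0.4837, T=0.255, ωT=0.783181, cosh=1.322687, sinh=0.865737; start (x,ẋ)=(0.097096, -0.166670) → end (x,ẋ)=(-0.074637, -1.248409)

x = -0.0746, ẋ = -1.2484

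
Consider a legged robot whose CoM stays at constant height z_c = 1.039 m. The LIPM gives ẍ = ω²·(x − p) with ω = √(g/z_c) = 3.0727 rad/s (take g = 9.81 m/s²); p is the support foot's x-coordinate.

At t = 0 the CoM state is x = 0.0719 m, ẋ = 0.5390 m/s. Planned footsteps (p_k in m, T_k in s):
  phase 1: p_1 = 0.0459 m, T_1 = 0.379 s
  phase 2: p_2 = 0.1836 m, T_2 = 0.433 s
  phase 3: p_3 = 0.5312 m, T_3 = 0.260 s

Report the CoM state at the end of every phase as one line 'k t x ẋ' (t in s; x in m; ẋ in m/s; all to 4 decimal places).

phase 1: p=0.0459, T=0.379, ωT=1.164553, cosh=1.758277, sinh=1.446215; start (x,ẋ)=(0.071900, 0.539000) → end (x,ẋ)=(0.345304, 1.063249)
phase 2: p=0.1836, T=0.433, ωT=1.330479, cosh=2.023603, sinh=1.759252; start (x,ẋ)=(0.345304, 1.063249) → end (x,ẋ)=(1.119581, 3.025711)
phase 3: p=0.5312, T=0.260, ωT=0.798902, cosh=1.336461, sinh=0.886638; start (x,ẋ)=(1.119581, 3.025711) → end (x,ẋ)=(2.190627, 5.646711)

1 0.3790 0.3453 1.0632
2 0.8120 1.1196 3.0257
3 1.0720 2.1906 5.6467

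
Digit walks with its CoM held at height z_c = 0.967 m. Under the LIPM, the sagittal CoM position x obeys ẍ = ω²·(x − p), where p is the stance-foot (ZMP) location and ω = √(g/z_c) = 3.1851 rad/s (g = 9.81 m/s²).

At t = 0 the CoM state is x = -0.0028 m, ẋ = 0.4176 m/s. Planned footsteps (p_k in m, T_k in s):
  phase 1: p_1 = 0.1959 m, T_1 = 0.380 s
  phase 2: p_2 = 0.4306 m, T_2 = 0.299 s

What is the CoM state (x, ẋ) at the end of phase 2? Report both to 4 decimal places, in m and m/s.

phase 1: p=0.1959, T=0.380, ωT=1.210338, cosh=1.826357, sinh=1.528261; start (x,ẋ)=(-0.002800, 0.417600) → end (x,ẋ)=(0.033374, -0.204518)
phase 2: p=0.4306, T=0.299, ωT=0.952345, cosh=1.488808, sinh=1.102972; start (x,ẋ)=(0.033374, -0.204518) → end (x,ẋ)=(-0.231616, -1.699974)

x = -0.2316, ẋ = -1.7000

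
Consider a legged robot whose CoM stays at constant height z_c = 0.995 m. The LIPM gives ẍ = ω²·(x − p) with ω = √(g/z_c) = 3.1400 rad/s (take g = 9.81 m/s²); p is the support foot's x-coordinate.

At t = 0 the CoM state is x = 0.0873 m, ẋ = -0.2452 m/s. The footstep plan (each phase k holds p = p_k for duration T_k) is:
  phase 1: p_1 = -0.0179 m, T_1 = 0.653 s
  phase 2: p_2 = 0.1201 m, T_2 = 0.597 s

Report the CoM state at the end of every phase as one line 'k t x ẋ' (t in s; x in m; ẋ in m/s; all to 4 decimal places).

1 0.6530 0.0992 0.2937
2 1.2500 0.3482 0.7713

phase 1: p=-0.0179, T=0.653, ωT=2.050420, cosh=3.949923, sinh=3.821242; start (x,ẋ)=(0.087300, -0.245200) → end (x,ẋ)=(0.099234, 0.293742)
phase 2: p=0.1201, T=0.597, ωT=1.874580, cosh=3.335750, sinh=3.182331; start (x,ẋ)=(0.099234, 0.293742) → end (x,ẋ)=(0.348199, 0.771349)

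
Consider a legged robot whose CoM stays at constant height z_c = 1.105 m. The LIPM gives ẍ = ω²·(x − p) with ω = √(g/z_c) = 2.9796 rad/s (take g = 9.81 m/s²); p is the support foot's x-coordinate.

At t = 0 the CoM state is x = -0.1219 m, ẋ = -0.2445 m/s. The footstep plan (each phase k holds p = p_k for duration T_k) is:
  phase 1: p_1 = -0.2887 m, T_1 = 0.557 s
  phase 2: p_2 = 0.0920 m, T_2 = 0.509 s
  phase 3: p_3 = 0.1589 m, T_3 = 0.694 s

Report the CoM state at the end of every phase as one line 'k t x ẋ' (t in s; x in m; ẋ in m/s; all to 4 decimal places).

1 0.5570 -0.0423 0.5932
2 1.0660 0.2031 0.5491
3 1.7600 1.0534 2.7181

phase 1: p=-0.2887, T=0.557, ωT=1.659637, cosh=2.723806, sinh=2.533598; start (x,ẋ)=(-0.121900, -0.244500) → end (x,ẋ)=(-0.042271, 0.593221)
phase 2: p=0.0920, T=0.509, ωT=1.516616, cosh=2.388117, sinh=2.168664; start (x,ẋ)=(-0.042271, 0.593221) → end (x,ẋ)=(0.203113, 0.549053)
phase 3: p=0.1589, T=0.694, ωT=2.067842, cosh=4.017101, sinh=3.890642; start (x,ẋ)=(0.203113, 0.549053) → end (x,ẋ)=(1.053439, 2.718143)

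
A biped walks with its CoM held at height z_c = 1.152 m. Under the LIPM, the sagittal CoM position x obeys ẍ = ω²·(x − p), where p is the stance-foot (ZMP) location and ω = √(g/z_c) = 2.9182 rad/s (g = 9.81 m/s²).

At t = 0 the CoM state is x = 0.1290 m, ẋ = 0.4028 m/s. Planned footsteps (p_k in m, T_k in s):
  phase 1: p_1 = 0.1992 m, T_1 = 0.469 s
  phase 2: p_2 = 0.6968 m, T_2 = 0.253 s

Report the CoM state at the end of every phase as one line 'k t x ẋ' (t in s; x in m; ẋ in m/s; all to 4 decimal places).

1 0.4690 0.3060 0.4663
2 0.7220 0.3235 -0.3214

phase 1: p=0.1992, T=0.469, ωT=1.368636, cosh=2.092220, sinh=1.837766; start (x,ẋ)=(0.129000, 0.402800) → end (x,ẋ)=(0.305994, 0.466266)
phase 2: p=0.6968, T=0.253, ωT=0.738305, cosh=1.285154, sinh=0.807231; start (x,ẋ)=(0.305994, 0.466266) → end (x,ẋ)=(0.323532, -0.321384)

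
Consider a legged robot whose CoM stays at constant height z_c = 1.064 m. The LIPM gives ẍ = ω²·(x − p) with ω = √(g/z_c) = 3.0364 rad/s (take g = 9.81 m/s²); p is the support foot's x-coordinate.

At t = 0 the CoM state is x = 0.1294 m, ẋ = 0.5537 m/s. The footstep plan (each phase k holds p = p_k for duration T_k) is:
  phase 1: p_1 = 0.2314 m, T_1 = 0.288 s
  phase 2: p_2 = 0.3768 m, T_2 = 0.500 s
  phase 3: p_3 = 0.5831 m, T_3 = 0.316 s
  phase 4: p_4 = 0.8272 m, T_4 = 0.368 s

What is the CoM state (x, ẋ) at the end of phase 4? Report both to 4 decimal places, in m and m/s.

x = 0.4351, ẋ = -0.8476

phase 1: p=0.2314, T=0.288, ωT=0.874483, cosh=1.407357, sinh=0.990279; start (x,ẋ)=(0.129400, 0.553700) → end (x,ẋ)=(0.268431, 0.472551)
phase 2: p=0.3768, T=0.500, ωT=1.518200, cosh=2.391554, sinh=2.172448; start (x,ẋ)=(0.268431, 0.472551) → end (x,ẋ)=(0.455725, 0.415285)
phase 3: p=0.5831, T=0.316, ωT=0.959502, cosh=1.496740, sinh=1.113657; start (x,ẋ)=(0.455725, 0.415285) → end (x,ẋ)=(0.544767, 0.190855)
phase 4: p=0.8272, T=0.368, ωT=1.117395, cosh=1.692006, sinh=1.364875; start (x,ẋ)=(0.544767, 0.190855) → end (x,ẋ)=(0.435112, -0.847561)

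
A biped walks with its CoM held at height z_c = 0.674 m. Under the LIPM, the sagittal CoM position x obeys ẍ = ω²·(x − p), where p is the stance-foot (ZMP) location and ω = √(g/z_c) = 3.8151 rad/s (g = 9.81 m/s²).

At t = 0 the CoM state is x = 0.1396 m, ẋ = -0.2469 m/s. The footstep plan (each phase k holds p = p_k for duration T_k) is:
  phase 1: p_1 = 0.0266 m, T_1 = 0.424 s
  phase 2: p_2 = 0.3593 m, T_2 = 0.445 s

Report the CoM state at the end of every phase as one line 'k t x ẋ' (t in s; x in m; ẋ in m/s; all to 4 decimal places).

1 0.4240 0.1659 0.3970
2 0.8690 0.0882 -0.8265

phase 1: p=0.0266, T=0.424, ωT=1.617602, cosh=2.619682, sinh=2.421308; start (x,ẋ)=(0.139600, -0.246900) → end (x,ẋ)=(0.165925, 0.397042)
phase 2: p=0.3593, T=0.445, ωT=1.697720, cosh=2.822289, sinh=2.639189; start (x,ẋ)=(0.165925, 0.397042) → end (x,ẋ)=(0.088204, -0.826478)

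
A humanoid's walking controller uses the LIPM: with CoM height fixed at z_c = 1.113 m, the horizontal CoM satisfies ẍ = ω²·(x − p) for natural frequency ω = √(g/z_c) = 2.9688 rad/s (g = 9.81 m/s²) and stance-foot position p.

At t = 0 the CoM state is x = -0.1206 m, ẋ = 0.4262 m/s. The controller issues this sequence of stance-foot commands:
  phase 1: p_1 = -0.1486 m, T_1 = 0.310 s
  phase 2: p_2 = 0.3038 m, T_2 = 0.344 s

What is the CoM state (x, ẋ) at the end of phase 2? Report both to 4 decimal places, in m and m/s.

phase 1: p=-0.1486, T=0.310, ωT=0.920328, cosh=1.454251, sinh=1.055863; start (x,ẋ)=(-0.120600, 0.426200) → end (x,ẋ)=(0.043698, 0.707572)
phase 2: p=0.3038, T=0.344, ωT=1.021267, cosh=1.568425, sinh=1.208286; start (x,ẋ)=(0.043698, 0.707572) → end (x,ẋ)=(0.183828, 0.176747)

x = 0.1838, ẋ = 0.1767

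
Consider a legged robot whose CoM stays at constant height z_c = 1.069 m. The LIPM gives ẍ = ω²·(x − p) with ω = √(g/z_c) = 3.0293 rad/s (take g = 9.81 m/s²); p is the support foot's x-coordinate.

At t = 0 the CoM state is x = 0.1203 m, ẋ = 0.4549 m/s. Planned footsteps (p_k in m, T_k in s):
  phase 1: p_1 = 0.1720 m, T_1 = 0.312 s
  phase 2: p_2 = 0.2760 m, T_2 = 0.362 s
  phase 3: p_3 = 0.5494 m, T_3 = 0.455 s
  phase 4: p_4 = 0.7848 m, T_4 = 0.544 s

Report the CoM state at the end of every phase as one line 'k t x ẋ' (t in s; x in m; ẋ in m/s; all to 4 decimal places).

phase 1: p=0.1720, T=0.312, ωT=0.945142, cosh=1.480901, sinh=1.092277; start (x,ẋ)=(0.120300, 0.454900) → end (x,ẋ)=(0.259461, 0.502595)
phase 2: p=0.2760, T=0.362, ωT=1.096607, cosh=1.663996, sinh=1.329993; start (x,ẋ)=(0.259461, 0.502595) → end (x,ẋ)=(0.469140, 0.769682)
phase 3: p=0.5494, T=0.455, ωT=1.378332, cosh=2.110137, sinh=1.858138; start (x,ẋ)=(0.469140, 0.769682) → end (x,ẋ)=(0.852155, 1.172362)
phase 4: p=0.7848, T=0.544, ωT=1.647939, cosh=2.694353, sinh=2.501907; start (x,ẋ)=(0.852155, 1.172362) → end (x,ẋ)=(1.934534, 3.669239)

1 0.3120 0.2595 0.5026
2 0.6740 0.4691 0.7697
3 1.1290 0.8522 1.1724
4 1.6730 1.9345 3.6692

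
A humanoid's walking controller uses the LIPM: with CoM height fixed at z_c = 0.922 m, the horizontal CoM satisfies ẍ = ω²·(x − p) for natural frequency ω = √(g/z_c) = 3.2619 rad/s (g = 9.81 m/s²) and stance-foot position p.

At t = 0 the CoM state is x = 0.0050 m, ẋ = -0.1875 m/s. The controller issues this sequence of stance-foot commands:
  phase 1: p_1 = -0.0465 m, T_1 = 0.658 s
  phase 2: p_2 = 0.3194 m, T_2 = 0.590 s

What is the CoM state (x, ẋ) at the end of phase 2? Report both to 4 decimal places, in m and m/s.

phase 1: p=-0.0465, T=0.658, ωT=2.146330, cosh=4.335162, sinh=4.218250; start (x,ẋ)=(0.005000, -0.187500) → end (x,ẋ)=(-0.065712, -0.104228)
phase 2: p=0.3194, T=0.590, ωT=1.924521, cosh=3.498906, sinh=3.352960; start (x,ẋ)=(-0.065712, -0.104228) → end (x,ẋ)=(-1.135208, -4.576661)

x = -1.1352, ẋ = -4.5767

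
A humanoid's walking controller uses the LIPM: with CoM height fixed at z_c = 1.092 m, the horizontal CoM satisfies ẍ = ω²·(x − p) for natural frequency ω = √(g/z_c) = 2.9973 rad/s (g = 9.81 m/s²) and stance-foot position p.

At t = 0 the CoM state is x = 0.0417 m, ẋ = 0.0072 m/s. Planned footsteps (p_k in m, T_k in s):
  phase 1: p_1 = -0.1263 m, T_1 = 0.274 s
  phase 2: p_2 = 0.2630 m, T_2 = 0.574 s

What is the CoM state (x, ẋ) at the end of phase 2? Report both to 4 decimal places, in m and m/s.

x = 0.2293, ẋ = 0.0689

phase 1: p=-0.1263, T=0.274, ωT=0.821260, cosh=1.356620, sinh=0.916743; start (x,ẋ)=(0.041700, 0.007200) → end (x,ẋ)=(0.103814, 0.471390)
phase 2: p=0.2630, T=0.574, ωT=1.720450, cosh=2.883014, sinh=2.704029; start (x,ẋ)=(0.103814, 0.471390) → end (x,ẋ)=(0.229332, 0.068859)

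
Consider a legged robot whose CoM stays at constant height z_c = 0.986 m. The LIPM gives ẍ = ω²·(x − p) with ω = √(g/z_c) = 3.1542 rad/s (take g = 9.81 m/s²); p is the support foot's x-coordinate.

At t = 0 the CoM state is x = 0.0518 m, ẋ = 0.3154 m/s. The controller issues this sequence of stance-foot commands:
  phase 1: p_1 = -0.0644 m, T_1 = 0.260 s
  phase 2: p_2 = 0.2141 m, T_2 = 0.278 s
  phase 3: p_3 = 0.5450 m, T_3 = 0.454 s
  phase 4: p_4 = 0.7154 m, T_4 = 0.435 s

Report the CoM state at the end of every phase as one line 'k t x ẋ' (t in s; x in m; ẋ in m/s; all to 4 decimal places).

1 0.2600 0.1846 0.7630
2 0.5380 0.4129 0.9832
3 0.9920 0.8680 1.3532
4 1.4270 1.8272 3.7278

phase 1: p=-0.0644, T=0.260, ωT=0.820092, cosh=1.355550, sinh=0.915159; start (x,ẋ)=(0.051800, 0.315400) → end (x,ẋ)=(0.184625, 0.762963)
phase 2: p=0.2141, T=0.278, ωT=0.876868, cosh=1.409722, sinh=0.993638; start (x,ẋ)=(0.184625, 0.762963) → end (x,ẋ)=(0.412897, 0.983187)
phase 3: p=0.5450, T=0.454, ωT=1.432007, cosh=2.212961, sinh=1.974132; start (x,ẋ)=(0.412897, 0.983187) → end (x,ẋ)=(0.868013, 1.353176)
phase 4: p=0.7154, T=0.435, ωT=1.372077, cosh=2.098556, sinh=1.844977; start (x,ẋ)=(0.868013, 1.353176) → end (x,ẋ)=(1.827176, 3.727835)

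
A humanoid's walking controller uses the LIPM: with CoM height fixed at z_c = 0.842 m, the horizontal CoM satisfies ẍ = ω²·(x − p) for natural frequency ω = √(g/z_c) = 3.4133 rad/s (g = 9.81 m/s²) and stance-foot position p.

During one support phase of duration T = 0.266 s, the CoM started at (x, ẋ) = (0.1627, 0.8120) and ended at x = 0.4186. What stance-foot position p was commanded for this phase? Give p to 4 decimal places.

p = 0.1423

ωT = 3.4133·0.266 = 0.907938; cosh(ωT) = 1.441280, sinh(ωT) = 1.037925
x(T) = p + (x₀−p)·cosh(ωT) + (ẋ₀/ω)·sinh(ωT) ⇒ p·(1 − cosh) = x(T) − x₀·cosh − (ẋ₀/ω)·sinh
numerator   = 0.4186 − (0.1627)·1.441280 − (0.8120/3.4133)·1.037925 = -0.062811
denominator = 1 − 1.441280 = -0.441280
p = -0.062811 / -0.441280 = 0.1423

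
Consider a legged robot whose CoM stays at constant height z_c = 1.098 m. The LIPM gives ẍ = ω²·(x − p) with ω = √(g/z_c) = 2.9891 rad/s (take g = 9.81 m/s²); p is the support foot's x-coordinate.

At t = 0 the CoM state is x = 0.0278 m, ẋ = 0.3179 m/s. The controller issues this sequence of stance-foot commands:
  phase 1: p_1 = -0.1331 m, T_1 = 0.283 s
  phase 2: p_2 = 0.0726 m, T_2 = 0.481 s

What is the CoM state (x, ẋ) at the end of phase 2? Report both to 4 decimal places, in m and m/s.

x = 0.9291, ẋ = 2.6894

phase 1: p=-0.1331, T=0.283, ωT=0.845915, cosh=1.379637, sinh=0.950473; start (x,ẋ)=(0.027800, 0.317900) → end (x,ẋ)=(0.189969, 0.895713)
phase 2: p=0.0726, T=0.481, ωT=1.437757, cosh=2.224350, sinh=1.986890; start (x,ẋ)=(0.189969, 0.895713) → end (x,ẋ)=(0.929061, 2.689436)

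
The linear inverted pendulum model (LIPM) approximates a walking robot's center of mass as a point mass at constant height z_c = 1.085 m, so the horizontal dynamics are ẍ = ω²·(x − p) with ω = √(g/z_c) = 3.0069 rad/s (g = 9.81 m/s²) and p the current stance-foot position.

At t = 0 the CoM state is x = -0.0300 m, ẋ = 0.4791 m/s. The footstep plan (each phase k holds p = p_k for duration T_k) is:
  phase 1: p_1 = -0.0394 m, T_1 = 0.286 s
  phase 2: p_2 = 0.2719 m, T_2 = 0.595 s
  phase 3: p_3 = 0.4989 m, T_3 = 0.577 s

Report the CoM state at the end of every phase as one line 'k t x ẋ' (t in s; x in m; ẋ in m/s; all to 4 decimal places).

phase 1: p=-0.0394, T=0.286, ωT=0.859973, cosh=1.393136, sinh=0.969962; start (x,ẋ)=(-0.030000, 0.479100) → end (x,ẋ)=(0.128243, 0.694867)
phase 2: p=0.2719, T=0.595, ωT=1.789105, cosh=3.075603, sinh=2.908494; start (x,ẋ)=(0.128243, 0.694867) → end (x,ẋ)=(0.502194, 0.880776)
phase 3: p=0.4989, T=0.577, ωT=1.734981, cosh=2.922613, sinh=2.746209; start (x,ẋ)=(0.502194, 0.880776) → end (x,ẋ)=(1.312943, 2.601370)

1 0.2860 0.1282 0.6949
2 0.8810 0.5022 0.8808
3 1.4580 1.3129 2.6014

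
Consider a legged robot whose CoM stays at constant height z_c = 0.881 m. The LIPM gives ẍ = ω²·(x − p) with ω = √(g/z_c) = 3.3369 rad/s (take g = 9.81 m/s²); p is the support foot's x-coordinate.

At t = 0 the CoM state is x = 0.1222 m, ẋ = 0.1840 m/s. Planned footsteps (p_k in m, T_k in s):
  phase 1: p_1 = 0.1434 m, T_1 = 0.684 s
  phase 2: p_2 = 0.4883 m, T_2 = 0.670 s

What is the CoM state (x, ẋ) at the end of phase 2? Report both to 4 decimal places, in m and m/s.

x = 0.4121, ẋ = -0.1284

phase 1: p=0.1434, T=0.684, ωT=2.282440, cosh=4.951298, sinh=4.849263; start (x,ẋ)=(0.122200, 0.184000) → end (x,ẋ)=(0.305826, 0.567991)
phase 2: p=0.4883, T=0.670, ωT=2.235723, cosh=4.730078, sinh=4.623163; start (x,ẋ)=(0.305826, 0.567991) → end (x,ẋ)=(0.412115, -0.128396)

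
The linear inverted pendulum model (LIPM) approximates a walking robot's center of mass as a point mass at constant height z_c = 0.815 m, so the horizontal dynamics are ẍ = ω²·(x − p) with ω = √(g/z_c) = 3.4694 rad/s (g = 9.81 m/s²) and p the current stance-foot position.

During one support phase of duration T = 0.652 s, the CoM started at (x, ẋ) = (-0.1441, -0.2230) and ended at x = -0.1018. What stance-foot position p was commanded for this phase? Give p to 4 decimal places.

ωT = 3.4694·0.652 = 2.262049; cosh(ωT) = 4.853440, sinh(ωT) = 4.749303
x(T) = p + (x₀−p)·cosh(ωT) + (ẋ₀/ω)·sinh(ωT) ⇒ p·(1 − cosh) = x(T) − x₀·cosh − (ẋ₀/ω)·sinh
numerator   = -0.1018 − (-0.1441)·4.853440 − (-0.2230/3.4694)·4.749303 = 0.902848
denominator = 1 − 4.853440 = -3.853440
p = 0.902848 / -3.853440 = -0.2343

p = -0.2343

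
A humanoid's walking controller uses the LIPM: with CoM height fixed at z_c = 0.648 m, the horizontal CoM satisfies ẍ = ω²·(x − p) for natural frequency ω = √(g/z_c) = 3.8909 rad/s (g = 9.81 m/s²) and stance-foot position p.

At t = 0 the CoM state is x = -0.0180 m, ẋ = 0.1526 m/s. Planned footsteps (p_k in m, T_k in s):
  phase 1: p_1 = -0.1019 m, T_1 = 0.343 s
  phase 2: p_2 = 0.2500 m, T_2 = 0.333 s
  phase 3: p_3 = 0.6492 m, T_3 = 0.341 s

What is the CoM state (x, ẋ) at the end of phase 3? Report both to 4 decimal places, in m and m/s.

phase 1: p=-0.1019, T=0.343, ωT=1.334579, cosh=2.030832, sinh=1.767563; start (x,ẋ)=(-0.018000, 0.152600) → end (x,ẋ)=(0.137810, 0.886920)
phase 2: p=0.2500, T=0.333, ωT=1.295670, cosh=1.963578, sinh=1.689864; start (x,ẋ)=(0.137810, 0.886920) → end (x,ẋ)=(0.414906, 1.003878)
phase 3: p=0.6492, T=0.341, ωT=1.326797, cosh=2.017139, sinh=1.751813; start (x,ẋ)=(0.414906, 1.003878) → end (x,ẋ)=(0.628576, 0.427984)

x = 0.6286, ẋ = 0.4280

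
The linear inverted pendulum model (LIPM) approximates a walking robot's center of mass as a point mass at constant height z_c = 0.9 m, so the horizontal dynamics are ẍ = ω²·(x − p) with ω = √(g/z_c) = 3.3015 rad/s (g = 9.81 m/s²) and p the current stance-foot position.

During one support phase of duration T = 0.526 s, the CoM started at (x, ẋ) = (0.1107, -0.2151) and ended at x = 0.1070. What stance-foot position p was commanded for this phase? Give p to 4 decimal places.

p = 0.0196

ωT = 3.3015·0.526 = 1.736589; cosh(ωT) = 2.927032, sinh(ωT) = 2.750911
x(T) = p + (x₀−p)·cosh(ωT) + (ẋ₀/ω)·sinh(ωT) ⇒ p·(1 − cosh) = x(T) − x₀·cosh − (ẋ₀/ω)·sinh
numerator   = 0.1070 − (0.1107)·2.927032 − (-0.2151/3.3015)·2.750911 = -0.037794
denominator = 1 − 2.927032 = -1.927032
p = -0.037794 / -1.927032 = 0.0196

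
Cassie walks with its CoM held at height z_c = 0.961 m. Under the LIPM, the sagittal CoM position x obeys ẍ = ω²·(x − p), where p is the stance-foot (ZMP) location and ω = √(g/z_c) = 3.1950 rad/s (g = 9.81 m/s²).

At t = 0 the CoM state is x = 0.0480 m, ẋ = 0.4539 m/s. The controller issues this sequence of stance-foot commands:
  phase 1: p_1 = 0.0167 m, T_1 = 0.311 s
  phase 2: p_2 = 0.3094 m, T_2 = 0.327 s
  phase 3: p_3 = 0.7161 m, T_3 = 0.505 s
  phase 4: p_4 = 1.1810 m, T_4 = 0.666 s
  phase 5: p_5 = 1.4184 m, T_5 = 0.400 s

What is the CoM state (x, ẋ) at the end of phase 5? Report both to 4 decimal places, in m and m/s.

x = 0.9345, ẋ = -1.2745

phase 1: p=0.0167, T=0.311, ωT=0.993645, cosh=1.535643, sinh=1.165419; start (x,ẋ)=(0.048000, 0.453900) → end (x,ẋ)=(0.230332, 0.813574)
phase 2: p=0.3094, T=0.327, ωT=1.044765, cosh=1.597252, sinh=1.245478; start (x,ẋ)=(0.230332, 0.813574) → end (x,ẋ)=(0.500256, 0.984847)
phase 3: p=0.7161, T=0.505, ωT=1.613475, cosh=2.609710, sinh=2.410516; start (x,ẋ)=(0.500256, 0.984847) → end (x,ẋ)=(0.895843, 0.907824)
phase 4: p=1.1810, T=0.666, ωT=2.127870, cosh=4.258026, sinh=4.138936; start (x,ẋ)=(0.895843, 0.907824) → end (x,ẋ)=(1.142827, 0.094653)
phase 5: p=1.4184, T=0.400, ωT=1.278000, cosh=1.934024, sinh=1.655430; start (x,ẋ)=(1.142827, 0.094653) → end (x,ẋ)=(0.934479, -1.274470)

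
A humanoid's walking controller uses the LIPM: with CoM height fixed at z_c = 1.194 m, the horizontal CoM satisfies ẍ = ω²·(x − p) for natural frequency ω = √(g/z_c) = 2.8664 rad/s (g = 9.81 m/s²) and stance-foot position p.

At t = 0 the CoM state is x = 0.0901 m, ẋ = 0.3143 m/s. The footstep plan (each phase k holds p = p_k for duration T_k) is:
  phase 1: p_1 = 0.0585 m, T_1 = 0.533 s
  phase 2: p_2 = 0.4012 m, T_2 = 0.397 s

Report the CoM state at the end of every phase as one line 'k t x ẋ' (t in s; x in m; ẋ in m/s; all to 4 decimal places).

phase 1: p=0.0585, T=0.533, ωT=1.527791, cosh=2.412501, sinh=2.195486; start (x,ẋ)=(0.090100, 0.314300) → end (x,ẋ)=(0.375470, 0.957112)
phase 2: p=0.4012, T=0.397, ωT=1.137961, cosh=1.720435, sinh=1.399963; start (x,ẋ)=(0.375470, 0.957112) → end (x,ẋ)=(0.824391, 1.543397)

1 0.5330 0.3755 0.9571
2 0.9300 0.8244 1.5434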